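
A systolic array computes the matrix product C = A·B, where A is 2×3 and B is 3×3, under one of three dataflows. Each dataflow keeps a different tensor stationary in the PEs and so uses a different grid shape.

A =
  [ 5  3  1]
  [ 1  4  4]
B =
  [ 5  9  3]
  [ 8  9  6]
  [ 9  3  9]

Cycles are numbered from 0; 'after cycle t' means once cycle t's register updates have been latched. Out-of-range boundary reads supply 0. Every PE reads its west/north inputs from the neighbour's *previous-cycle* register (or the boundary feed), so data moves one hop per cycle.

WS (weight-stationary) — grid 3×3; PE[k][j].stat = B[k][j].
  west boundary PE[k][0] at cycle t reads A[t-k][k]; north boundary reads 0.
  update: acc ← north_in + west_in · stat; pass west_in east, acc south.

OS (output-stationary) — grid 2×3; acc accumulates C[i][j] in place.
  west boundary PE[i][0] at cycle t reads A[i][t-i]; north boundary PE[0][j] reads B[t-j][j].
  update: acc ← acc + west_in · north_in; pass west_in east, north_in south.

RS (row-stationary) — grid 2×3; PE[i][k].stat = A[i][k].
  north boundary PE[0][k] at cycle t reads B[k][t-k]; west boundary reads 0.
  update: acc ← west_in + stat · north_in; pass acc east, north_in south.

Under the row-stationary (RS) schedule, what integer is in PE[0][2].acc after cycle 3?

PE[0][2].acc = 75

RS on a 2×3 grid — tracing PE[0][2] and its feeders:
  c0 r0c1: 0 / 0 / 0
  c0 r0c2: 0 / 0 / 0
  c1 r0c1: 49 / 49 / 8
  c1 r0c2: 0 / 0 / 0
  c2 r0c1: 72 / 72 / 9
  c2 r0c2: 58 / 58 / 9
  c3 r0c1: 33 / 33 / 6
  c3 r0c2: 75 / 75 / 3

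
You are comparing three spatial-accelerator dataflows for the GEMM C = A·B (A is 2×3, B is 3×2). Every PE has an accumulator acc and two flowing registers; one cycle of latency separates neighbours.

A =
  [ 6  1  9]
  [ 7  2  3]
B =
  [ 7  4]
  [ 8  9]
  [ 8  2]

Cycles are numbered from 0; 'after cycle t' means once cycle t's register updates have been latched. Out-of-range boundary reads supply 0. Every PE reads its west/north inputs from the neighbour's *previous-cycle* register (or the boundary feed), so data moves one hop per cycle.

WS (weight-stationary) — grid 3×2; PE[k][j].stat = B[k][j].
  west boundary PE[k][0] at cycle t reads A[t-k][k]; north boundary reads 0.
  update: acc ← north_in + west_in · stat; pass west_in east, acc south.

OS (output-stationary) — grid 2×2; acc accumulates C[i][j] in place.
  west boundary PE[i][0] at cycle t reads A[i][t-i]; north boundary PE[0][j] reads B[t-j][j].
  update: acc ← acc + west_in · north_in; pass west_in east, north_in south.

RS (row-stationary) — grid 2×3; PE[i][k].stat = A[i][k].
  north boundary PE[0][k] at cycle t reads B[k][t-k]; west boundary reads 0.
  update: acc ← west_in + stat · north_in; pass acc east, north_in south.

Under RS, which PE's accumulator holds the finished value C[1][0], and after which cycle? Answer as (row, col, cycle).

(row, col, cycle) = (1, 2, 3)

RS — PE[1][2] is where C[1][0] collects:
  [0] (1,2) acc=0 (h:0 v:0)
  [1] (1,2) acc=0 (h:0 v:0)
  [2] (1,2) acc=0 (h:0 v:0)
  [3] (1,2) acc=89 (h:89 v:8)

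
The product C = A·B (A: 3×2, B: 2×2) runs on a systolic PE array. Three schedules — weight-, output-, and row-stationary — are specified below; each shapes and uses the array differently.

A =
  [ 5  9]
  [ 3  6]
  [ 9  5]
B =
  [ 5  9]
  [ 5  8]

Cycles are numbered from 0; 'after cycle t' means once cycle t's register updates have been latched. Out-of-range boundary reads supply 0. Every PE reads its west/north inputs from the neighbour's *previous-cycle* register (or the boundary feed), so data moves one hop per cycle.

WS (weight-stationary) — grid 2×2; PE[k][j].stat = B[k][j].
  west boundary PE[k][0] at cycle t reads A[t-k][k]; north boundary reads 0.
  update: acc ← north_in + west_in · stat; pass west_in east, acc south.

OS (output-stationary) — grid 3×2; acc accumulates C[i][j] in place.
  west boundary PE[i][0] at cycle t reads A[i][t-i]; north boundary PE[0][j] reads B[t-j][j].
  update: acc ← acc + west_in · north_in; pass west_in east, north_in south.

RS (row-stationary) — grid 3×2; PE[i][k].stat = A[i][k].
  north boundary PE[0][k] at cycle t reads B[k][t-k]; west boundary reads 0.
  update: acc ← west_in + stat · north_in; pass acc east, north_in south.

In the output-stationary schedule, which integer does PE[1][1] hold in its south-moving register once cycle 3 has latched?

register = 8

OS (3×2). Following PE[1][1] plus its west/north inputs:
  t=0 PE[0][1]: acc=0 h=0 v=0
  t=0 PE[1][0]: acc=0 h=0 v=0
  t=0 PE[1][1]: acc=0 h=0 v=0
  t=1 PE[0][1]: acc=45 h=5 v=9
  t=1 PE[1][0]: acc=15 h=3 v=5
  t=1 PE[1][1]: acc=0 h=0 v=0
  t=2 PE[0][1]: acc=117 h=9 v=8
  t=2 PE[1][0]: acc=45 h=6 v=5
  t=2 PE[1][1]: acc=27 h=3 v=9
  t=3 PE[0][1]: acc=117 h=0 v=0
  t=3 PE[1][0]: acc=45 h=0 v=0
  t=3 PE[1][1]: acc=75 h=6 v=8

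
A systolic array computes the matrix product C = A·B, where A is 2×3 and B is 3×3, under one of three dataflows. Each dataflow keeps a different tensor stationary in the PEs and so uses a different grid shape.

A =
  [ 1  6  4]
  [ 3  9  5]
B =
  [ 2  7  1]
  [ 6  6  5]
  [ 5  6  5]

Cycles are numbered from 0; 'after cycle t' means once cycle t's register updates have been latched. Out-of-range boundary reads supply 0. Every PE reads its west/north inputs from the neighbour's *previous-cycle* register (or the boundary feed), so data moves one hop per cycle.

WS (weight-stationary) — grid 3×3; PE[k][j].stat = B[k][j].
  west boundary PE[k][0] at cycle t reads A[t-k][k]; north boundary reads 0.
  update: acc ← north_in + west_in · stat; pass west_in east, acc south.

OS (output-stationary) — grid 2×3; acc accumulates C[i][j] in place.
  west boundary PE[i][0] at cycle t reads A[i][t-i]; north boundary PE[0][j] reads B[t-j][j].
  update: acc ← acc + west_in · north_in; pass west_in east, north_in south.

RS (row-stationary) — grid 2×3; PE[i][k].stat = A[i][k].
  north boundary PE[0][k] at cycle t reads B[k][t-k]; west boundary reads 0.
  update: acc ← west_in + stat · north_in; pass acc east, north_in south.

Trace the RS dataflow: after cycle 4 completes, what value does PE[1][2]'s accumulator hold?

PE[1][2].acc = 105

Tracing RS — 2×3 array, target PE[1][2]:
  @0  [0,2]  acc 0  |  →0  ↓0
  @0  [1,1]  acc 0  |  →0  ↓0
  @0  [1,2]  acc 0  |  →0  ↓0
  @1  [0,2]  acc 0  |  →0  ↓0
  @1  [1,1]  acc 0  |  →0  ↓0
  @1  [1,2]  acc 0  |  →0  ↓0
  @2  [0,2]  acc 58  |  →58  ↓5
  @2  [1,1]  acc 60  |  →60  ↓6
  @2  [1,2]  acc 0  |  →0  ↓0
  @3  [0,2]  acc 67  |  →67  ↓6
  @3  [1,1]  acc 75  |  →75  ↓6
  @3  [1,2]  acc 85  |  →85  ↓5
  @4  [0,2]  acc 51  |  →51  ↓5
  @4  [1,1]  acc 48  |  →48  ↓5
  @4  [1,2]  acc 105  |  →105  ↓6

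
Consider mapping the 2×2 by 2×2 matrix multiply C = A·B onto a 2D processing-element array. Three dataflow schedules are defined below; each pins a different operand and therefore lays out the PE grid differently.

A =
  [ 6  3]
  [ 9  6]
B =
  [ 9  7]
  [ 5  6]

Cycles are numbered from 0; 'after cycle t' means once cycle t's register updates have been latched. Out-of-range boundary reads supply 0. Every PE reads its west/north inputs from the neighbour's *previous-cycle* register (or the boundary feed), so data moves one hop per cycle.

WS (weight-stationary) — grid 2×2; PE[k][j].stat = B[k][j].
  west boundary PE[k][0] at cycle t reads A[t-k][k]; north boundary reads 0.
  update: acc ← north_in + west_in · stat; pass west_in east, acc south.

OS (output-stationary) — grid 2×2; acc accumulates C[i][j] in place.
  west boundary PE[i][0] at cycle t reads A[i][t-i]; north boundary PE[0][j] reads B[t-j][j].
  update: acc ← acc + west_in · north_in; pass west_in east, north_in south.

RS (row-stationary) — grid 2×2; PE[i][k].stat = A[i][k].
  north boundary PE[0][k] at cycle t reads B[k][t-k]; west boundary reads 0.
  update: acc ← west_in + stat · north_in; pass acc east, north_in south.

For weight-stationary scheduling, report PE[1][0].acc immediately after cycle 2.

WS (2×2). Following PE[1][0] plus its west/north inputs:
  after 0 — PE[0][0] acc=54, pass-E 6, pass-S 54
  after 0 — PE[1][0] acc=0, pass-E 0, pass-S 0
  after 1 — PE[0][0] acc=81, pass-E 9, pass-S 81
  after 1 — PE[1][0] acc=69, pass-E 3, pass-S 69
  after 2 — PE[0][0] acc=0, pass-E 0, pass-S 0
  after 2 — PE[1][0] acc=111, pass-E 6, pass-S 111

PE[1][0].acc = 111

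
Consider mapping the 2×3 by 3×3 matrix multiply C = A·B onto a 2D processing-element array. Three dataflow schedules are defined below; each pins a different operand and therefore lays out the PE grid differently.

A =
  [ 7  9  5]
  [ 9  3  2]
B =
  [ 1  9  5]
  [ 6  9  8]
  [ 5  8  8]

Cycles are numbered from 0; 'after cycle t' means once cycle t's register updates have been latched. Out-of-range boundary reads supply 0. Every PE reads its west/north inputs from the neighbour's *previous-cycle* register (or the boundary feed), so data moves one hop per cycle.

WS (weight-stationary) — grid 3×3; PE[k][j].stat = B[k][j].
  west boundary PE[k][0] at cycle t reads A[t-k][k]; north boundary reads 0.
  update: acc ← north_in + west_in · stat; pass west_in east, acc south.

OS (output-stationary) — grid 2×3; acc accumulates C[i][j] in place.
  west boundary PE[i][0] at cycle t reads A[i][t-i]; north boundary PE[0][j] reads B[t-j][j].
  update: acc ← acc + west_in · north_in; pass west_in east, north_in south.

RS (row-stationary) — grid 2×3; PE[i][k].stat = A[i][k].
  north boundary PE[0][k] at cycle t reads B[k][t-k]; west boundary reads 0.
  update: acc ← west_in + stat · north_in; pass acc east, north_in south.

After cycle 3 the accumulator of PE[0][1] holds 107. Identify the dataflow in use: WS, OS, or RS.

dataflow = RS

— WS: 3×3; PE[0][1] trace:
  [0] (0,1) acc=0 (h:0 v:0)
  [1] (0,1) acc=63 (h:7 v:63)
  [2] (0,1) acc=81 (h:9 v:81)
  [3] (0,1) acc=0 (h:0 v:0)
— OS: 2×3; PE[0][1] trace:
  [0] (0,1) acc=0 (h:0 v:0)
  [1] (0,1) acc=63 (h:7 v:9)
  [2] (0,1) acc=144 (h:9 v:9)
  [3] (0,1) acc=184 (h:5 v:8)
— RS: 2×3; PE[0][1] trace:
  [0] (0,1) acc=0 (h:0 v:0)
  [1] (0,1) acc=61 (h:61 v:6)
  [2] (0,1) acc=144 (h:144 v:9)
  [3] (0,1) acc=107 (h:107 v:8)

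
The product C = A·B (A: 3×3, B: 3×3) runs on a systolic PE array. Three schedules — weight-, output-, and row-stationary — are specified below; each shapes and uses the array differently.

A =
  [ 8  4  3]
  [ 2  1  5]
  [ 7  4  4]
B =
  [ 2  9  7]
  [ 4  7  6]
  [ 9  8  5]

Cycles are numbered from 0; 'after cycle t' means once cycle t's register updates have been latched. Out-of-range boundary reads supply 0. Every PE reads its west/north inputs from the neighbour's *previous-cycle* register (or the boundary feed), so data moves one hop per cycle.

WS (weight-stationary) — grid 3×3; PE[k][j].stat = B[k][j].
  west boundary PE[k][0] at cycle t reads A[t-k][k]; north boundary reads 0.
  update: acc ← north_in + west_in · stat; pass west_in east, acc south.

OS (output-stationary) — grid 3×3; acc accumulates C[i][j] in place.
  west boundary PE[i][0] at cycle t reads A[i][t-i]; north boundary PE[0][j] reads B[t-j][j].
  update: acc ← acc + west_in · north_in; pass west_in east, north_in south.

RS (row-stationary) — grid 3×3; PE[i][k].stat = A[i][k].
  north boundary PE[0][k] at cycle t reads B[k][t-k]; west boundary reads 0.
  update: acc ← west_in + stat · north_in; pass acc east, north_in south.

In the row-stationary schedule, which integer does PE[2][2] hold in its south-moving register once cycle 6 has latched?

RS 3×3: PE[2][2] cycle-by-cycle (with neighbour feeds):
  after 0 — PE[1][2] acc=0, pass-E 0, pass-S 0
  after 0 — PE[2][1] acc=0, pass-E 0, pass-S 0
  after 0 — PE[2][2] acc=0, pass-E 0, pass-S 0
  after 1 — PE[1][2] acc=0, pass-E 0, pass-S 0
  after 1 — PE[2][1] acc=0, pass-E 0, pass-S 0
  after 1 — PE[2][2] acc=0, pass-E 0, pass-S 0
  after 2 — PE[1][2] acc=0, pass-E 0, pass-S 0
  after 2 — PE[2][1] acc=0, pass-E 0, pass-S 0
  after 2 — PE[2][2] acc=0, pass-E 0, pass-S 0
  after 3 — PE[1][2] acc=53, pass-E 53, pass-S 9
  after 3 — PE[2][1] acc=30, pass-E 30, pass-S 4
  after 3 — PE[2][2] acc=0, pass-E 0, pass-S 0
  after 4 — PE[1][2] acc=65, pass-E 65, pass-S 8
  after 4 — PE[2][1] acc=91, pass-E 91, pass-S 7
  after 4 — PE[2][2] acc=66, pass-E 66, pass-S 9
  after 5 — PE[1][2] acc=45, pass-E 45, pass-S 5
  after 5 — PE[2][1] acc=73, pass-E 73, pass-S 6
  after 5 — PE[2][2] acc=123, pass-E 123, pass-S 8
  after 6 — PE[1][2] acc=0, pass-E 0, pass-S 0
  after 6 — PE[2][1] acc=0, pass-E 0, pass-S 0
  after 6 — PE[2][2] acc=93, pass-E 93, pass-S 5

register = 5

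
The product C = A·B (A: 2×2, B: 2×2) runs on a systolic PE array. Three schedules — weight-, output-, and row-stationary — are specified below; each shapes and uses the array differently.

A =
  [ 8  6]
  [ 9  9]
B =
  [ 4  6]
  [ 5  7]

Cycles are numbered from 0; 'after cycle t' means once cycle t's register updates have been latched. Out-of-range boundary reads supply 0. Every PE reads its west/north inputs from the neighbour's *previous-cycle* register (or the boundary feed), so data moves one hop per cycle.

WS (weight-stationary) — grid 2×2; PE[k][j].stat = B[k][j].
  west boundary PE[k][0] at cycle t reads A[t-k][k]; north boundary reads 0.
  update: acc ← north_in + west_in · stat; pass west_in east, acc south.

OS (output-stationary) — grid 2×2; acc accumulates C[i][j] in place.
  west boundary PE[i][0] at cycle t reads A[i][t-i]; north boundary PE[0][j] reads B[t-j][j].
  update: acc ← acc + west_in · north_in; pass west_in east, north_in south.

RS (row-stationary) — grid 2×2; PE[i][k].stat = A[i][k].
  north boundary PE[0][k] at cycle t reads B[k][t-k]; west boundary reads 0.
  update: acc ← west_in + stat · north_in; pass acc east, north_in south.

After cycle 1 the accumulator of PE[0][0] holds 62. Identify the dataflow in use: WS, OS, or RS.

WS (2×2 grid), PE[0][0]:
  after 0 — PE[0][0] acc=32, pass-E 8, pass-S 32
  after 1 — PE[0][0] acc=36, pass-E 9, pass-S 36
OS (2×2 grid), PE[0][0]:
  after 0 — PE[0][0] acc=32, pass-E 8, pass-S 4
  after 1 — PE[0][0] acc=62, pass-E 6, pass-S 5
RS (2×2 grid), PE[0][0]:
  after 0 — PE[0][0] acc=32, pass-E 32, pass-S 4
  after 1 — PE[0][0] acc=48, pass-E 48, pass-S 6

dataflow = OS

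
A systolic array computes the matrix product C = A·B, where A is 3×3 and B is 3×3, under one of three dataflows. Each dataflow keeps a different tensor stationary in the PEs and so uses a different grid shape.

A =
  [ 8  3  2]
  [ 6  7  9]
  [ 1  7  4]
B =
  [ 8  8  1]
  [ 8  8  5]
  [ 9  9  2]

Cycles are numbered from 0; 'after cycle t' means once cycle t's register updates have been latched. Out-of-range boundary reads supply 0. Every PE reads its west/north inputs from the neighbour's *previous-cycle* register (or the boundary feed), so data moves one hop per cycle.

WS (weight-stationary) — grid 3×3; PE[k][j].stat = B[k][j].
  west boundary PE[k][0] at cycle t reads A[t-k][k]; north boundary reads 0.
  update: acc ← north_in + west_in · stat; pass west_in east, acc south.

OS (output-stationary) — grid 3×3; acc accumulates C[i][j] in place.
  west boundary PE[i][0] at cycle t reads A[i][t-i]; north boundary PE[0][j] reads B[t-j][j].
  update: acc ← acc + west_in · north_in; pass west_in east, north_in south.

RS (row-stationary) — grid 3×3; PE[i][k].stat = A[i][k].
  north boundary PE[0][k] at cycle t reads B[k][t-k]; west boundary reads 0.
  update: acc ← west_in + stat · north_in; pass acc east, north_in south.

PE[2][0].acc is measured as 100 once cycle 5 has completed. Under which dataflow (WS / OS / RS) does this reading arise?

Under WS (3×3), PE[2][0]:
  [0] (2,0) acc=0 (h:0 v:0)
  [1] (2,0) acc=0 (h:0 v:0)
  [2] (2,0) acc=106 (h:2 v:106)
  [3] (2,0) acc=185 (h:9 v:185)
  [4] (2,0) acc=100 (h:4 v:100)
  [5] (2,0) acc=0 (h:0 v:0)
Under OS (3×3), PE[2][0]:
  [0] (2,0) acc=0 (h:0 v:0)
  [1] (2,0) acc=0 (h:0 v:0)
  [2] (2,0) acc=8 (h:1 v:8)
  [3] (2,0) acc=64 (h:7 v:8)
  [4] (2,0) acc=100 (h:4 v:9)
  [5] (2,0) acc=100 (h:0 v:0)
Under RS (3×3), PE[2][0]:
  [0] (2,0) acc=0 (h:0 v:0)
  [1] (2,0) acc=0 (h:0 v:0)
  [2] (2,0) acc=8 (h:8 v:8)
  [3] (2,0) acc=8 (h:8 v:8)
  [4] (2,0) acc=1 (h:1 v:1)
  [5] (2,0) acc=0 (h:0 v:0)

dataflow = OS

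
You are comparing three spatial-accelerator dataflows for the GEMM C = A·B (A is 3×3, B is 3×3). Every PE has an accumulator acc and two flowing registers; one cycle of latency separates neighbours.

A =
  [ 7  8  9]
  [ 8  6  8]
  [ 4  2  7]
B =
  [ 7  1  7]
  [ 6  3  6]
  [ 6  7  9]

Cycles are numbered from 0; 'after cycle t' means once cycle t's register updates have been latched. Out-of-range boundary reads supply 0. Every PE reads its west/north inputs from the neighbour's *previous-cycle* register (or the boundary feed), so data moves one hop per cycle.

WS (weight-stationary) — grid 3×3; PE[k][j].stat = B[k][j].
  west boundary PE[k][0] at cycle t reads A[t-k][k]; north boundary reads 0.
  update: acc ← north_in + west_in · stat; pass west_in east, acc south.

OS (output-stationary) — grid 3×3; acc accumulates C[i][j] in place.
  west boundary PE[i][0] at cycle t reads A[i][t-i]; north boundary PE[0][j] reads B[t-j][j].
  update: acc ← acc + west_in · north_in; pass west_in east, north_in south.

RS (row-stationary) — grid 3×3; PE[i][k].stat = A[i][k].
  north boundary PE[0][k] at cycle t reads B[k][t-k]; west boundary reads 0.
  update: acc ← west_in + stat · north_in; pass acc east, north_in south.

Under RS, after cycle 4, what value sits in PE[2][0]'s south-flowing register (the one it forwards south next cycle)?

register = 7

RS on a 3×3 grid — tracing PE[2][0] and its feeders:
  c0 r1c0: 0 / 0 / 0
  c0 r2c0: 0 / 0 / 0
  c1 r1c0: 56 / 56 / 7
  c1 r2c0: 0 / 0 / 0
  c2 r1c0: 8 / 8 / 1
  c2 r2c0: 28 / 28 / 7
  c3 r1c0: 56 / 56 / 7
  c3 r2c0: 4 / 4 / 1
  c4 r1c0: 0 / 0 / 0
  c4 r2c0: 28 / 28 / 7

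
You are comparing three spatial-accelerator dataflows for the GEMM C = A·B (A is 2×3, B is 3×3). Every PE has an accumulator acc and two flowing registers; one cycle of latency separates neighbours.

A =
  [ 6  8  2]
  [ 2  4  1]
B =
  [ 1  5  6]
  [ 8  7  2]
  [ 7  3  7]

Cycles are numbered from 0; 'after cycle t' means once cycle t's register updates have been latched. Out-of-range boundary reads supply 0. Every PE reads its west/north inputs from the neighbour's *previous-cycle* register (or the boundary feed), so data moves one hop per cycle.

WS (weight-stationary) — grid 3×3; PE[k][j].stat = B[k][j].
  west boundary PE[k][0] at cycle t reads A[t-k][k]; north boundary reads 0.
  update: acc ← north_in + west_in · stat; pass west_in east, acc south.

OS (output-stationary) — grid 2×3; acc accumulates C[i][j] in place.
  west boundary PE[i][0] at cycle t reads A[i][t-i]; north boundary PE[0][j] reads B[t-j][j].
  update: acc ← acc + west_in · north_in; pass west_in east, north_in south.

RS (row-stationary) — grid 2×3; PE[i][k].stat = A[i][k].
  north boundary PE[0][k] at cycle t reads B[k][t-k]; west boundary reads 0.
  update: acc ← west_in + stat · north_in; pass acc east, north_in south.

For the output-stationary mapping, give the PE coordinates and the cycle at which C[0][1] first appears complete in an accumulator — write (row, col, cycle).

(row, col, cycle) = (0, 1, 3)

OS: C[0][1] accumulates in PE[0][1]:
  cycle 0: PE[0][1] → acc 0, east 0, south 0
  cycle 1: PE[0][1] → acc 30, east 6, south 5
  cycle 2: PE[0][1] → acc 86, east 8, south 7
  cycle 3: PE[0][1] → acc 92, east 2, south 3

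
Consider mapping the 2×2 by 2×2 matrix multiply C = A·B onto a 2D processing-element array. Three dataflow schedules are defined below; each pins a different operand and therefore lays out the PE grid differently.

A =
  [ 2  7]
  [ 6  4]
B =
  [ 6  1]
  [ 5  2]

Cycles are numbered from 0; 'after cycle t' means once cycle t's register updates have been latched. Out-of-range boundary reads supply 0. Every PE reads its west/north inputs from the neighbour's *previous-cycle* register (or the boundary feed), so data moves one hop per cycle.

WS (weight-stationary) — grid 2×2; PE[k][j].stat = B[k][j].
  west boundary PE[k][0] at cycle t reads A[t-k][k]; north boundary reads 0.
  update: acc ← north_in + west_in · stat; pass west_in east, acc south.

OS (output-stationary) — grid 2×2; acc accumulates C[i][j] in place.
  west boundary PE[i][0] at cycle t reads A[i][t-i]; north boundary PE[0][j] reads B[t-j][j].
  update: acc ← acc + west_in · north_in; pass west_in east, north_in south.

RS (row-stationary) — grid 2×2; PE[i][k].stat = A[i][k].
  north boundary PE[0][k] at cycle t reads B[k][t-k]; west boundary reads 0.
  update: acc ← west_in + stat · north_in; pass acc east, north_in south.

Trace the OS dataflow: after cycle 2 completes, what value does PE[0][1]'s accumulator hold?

PE[0][1].acc = 16

OS (2×2). Following PE[0][1] plus its west/north inputs:
  c0 r0c0: 12 / 2 / 6
  c0 r0c1: 0 / 0 / 0
  c1 r0c0: 47 / 7 / 5
  c1 r0c1: 2 / 2 / 1
  c2 r0c0: 47 / 0 / 0
  c2 r0c1: 16 / 7 / 2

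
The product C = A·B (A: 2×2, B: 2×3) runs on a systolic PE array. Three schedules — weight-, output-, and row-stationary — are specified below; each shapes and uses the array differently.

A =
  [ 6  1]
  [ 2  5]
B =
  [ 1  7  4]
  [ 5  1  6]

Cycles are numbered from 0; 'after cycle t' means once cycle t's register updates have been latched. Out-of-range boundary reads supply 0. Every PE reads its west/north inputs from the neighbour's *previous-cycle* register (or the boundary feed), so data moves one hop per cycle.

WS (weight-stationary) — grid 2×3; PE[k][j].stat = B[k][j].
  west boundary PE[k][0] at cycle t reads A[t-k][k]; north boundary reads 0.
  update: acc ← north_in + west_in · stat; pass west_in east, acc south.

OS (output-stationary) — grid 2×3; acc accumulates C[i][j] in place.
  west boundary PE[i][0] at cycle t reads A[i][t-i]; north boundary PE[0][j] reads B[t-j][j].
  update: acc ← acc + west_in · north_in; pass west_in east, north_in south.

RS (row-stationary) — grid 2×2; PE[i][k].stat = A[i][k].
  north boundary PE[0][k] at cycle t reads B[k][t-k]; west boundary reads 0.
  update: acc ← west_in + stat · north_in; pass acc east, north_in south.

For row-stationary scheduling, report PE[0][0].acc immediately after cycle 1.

Tracing RS — 2×2 array, target PE[0][0]:
  0: (0,0).acc=6  regs=<6,1>
  1: (0,0).acc=42  regs=<42,7>

PE[0][0].acc = 42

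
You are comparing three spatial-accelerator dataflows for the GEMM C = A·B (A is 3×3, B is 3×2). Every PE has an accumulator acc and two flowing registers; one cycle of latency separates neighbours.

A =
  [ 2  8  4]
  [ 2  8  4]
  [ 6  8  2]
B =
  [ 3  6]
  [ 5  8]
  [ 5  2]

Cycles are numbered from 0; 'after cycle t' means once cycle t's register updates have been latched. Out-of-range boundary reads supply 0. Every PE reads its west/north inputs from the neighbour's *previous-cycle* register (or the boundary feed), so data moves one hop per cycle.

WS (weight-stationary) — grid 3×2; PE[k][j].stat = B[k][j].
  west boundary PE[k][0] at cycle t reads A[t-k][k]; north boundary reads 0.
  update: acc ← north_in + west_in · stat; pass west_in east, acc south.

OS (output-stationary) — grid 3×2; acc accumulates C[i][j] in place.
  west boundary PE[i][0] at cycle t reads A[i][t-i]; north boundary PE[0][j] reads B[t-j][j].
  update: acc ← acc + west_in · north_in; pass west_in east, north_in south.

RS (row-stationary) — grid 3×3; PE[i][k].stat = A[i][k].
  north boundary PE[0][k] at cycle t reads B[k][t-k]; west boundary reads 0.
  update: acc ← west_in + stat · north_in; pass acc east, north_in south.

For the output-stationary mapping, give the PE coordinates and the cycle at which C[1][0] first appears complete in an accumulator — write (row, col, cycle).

OS — PE[1][0] is where C[1][0] collects:
  step 0 · PE1,0: acc=0; fwd→0 fwd↓0
  step 1 · PE1,0: acc=6; fwd→2 fwd↓3
  step 2 · PE1,0: acc=46; fwd→8 fwd↓5
  step 3 · PE1,0: acc=66; fwd→4 fwd↓5

(row, col, cycle) = (1, 0, 3)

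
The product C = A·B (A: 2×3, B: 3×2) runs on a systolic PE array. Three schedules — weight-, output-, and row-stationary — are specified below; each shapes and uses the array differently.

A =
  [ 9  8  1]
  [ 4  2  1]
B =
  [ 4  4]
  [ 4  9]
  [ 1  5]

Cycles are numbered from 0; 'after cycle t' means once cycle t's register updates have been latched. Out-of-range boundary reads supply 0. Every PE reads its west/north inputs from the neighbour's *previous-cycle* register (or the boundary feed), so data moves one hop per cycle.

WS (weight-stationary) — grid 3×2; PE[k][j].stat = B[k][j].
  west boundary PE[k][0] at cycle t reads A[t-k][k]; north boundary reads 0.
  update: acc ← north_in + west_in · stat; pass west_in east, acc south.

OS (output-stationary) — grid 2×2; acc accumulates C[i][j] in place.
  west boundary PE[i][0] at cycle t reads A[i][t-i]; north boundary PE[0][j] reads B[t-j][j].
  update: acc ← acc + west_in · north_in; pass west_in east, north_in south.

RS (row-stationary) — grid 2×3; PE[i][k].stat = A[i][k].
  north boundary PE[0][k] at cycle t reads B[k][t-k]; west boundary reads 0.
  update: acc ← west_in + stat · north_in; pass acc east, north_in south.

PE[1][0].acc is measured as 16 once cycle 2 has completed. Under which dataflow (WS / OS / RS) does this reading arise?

dataflow = RS

Under WS (3×2), PE[1][0]:
  [0] (1,0) acc=0 (h:0 v:0)
  [1] (1,0) acc=68 (h:8 v:68)
  [2] (1,0) acc=24 (h:2 v:24)
Under OS (2×2), PE[1][0]:
  [0] (1,0) acc=0 (h:0 v:0)
  [1] (1,0) acc=16 (h:4 v:4)
  [2] (1,0) acc=24 (h:2 v:4)
Under RS (2×3), PE[1][0]:
  [0] (1,0) acc=0 (h:0 v:0)
  [1] (1,0) acc=16 (h:16 v:4)
  [2] (1,0) acc=16 (h:16 v:4)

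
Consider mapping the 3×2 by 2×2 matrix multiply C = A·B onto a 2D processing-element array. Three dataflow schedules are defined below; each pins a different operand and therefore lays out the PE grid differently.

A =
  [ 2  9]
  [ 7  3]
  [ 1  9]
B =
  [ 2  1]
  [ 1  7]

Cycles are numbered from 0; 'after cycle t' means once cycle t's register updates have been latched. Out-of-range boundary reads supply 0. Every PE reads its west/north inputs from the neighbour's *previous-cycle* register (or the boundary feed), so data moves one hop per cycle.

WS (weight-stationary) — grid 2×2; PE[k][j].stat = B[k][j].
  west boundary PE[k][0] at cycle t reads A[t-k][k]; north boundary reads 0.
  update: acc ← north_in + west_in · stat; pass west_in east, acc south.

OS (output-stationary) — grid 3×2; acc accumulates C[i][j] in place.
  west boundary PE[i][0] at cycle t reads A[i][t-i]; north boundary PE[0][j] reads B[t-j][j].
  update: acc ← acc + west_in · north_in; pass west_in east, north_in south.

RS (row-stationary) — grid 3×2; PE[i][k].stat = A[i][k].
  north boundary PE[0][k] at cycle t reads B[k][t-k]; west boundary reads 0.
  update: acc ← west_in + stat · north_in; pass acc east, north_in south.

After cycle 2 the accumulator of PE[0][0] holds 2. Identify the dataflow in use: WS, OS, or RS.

Under WS (2×2), PE[0][0]:
  c0 r0c0: 4 / 2 / 4
  c1 r0c0: 14 / 7 / 14
  c2 r0c0: 2 / 1 / 2
Under OS (3×2), PE[0][0]:
  c0 r0c0: 4 / 2 / 2
  c1 r0c0: 13 / 9 / 1
  c2 r0c0: 13 / 0 / 0
Under RS (3×2), PE[0][0]:
  c0 r0c0: 4 / 4 / 2
  c1 r0c0: 2 / 2 / 1
  c2 r0c0: 0 / 0 / 0

dataflow = WS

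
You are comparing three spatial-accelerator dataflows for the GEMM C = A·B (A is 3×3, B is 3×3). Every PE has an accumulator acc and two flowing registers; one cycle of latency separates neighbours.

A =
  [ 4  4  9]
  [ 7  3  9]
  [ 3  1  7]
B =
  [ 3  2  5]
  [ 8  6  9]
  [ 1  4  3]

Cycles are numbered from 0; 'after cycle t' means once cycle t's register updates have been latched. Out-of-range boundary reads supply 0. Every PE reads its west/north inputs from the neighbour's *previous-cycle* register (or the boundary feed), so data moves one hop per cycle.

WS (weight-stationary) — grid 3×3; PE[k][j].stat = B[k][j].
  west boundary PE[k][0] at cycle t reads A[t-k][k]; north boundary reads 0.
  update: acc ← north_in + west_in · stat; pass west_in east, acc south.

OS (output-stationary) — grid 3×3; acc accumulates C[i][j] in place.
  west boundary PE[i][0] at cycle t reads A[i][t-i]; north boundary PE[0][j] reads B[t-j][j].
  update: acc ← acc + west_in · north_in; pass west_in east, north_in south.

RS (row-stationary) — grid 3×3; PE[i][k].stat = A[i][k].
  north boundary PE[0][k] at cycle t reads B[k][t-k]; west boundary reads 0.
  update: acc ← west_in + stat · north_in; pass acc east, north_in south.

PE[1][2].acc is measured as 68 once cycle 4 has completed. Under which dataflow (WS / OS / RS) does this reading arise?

WS (3×3 grid), PE[1][2]:
  @0  [1,2]  acc 0  |  →0  ↓0
  @1  [1,2]  acc 0  |  →0  ↓0
  @2  [1,2]  acc 0  |  →0  ↓0
  @3  [1,2]  acc 56  |  →4  ↓56
  @4  [1,2]  acc 62  |  →3  ↓62
OS (3×3 grid), PE[1][2]:
  @0  [1,2]  acc 0  |  →0  ↓0
  @1  [1,2]  acc 0  |  →0  ↓0
  @2  [1,2]  acc 0  |  →0  ↓0
  @3  [1,2]  acc 35  |  →7  ↓5
  @4  [1,2]  acc 62  |  →3  ↓9
RS (3×3 grid), PE[1][2]:
  @0  [1,2]  acc 0  |  →0  ↓0
  @1  [1,2]  acc 0  |  →0  ↓0
  @2  [1,2]  acc 0  |  →0  ↓0
  @3  [1,2]  acc 54  |  →54  ↓1
  @4  [1,2]  acc 68  |  →68  ↓4

dataflow = RS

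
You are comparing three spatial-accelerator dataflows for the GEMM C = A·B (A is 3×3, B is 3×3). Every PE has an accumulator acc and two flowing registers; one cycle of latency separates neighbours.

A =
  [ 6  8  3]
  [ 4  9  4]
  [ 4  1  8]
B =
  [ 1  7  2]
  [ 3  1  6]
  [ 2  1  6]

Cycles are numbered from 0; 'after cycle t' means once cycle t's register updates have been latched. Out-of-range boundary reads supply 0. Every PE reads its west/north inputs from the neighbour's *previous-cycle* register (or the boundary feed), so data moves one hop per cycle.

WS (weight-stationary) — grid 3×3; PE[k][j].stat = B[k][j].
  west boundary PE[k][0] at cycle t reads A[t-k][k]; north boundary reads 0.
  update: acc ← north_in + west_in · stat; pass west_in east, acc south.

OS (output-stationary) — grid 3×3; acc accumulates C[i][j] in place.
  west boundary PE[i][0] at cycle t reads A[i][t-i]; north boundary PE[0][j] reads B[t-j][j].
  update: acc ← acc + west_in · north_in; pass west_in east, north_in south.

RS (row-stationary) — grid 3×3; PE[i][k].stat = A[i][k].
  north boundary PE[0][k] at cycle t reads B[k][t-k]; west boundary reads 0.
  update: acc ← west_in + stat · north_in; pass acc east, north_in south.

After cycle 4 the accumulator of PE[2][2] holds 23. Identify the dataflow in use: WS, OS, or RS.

dataflow = RS

— WS: 3×3; PE[2][2] trace:
  after 0 — PE[2][2] acc=0, pass-E 0, pass-S 0
  after 1 — PE[2][2] acc=0, pass-E 0, pass-S 0
  after 2 — PE[2][2] acc=0, pass-E 0, pass-S 0
  after 3 — PE[2][2] acc=0, pass-E 0, pass-S 0
  after 4 — PE[2][2] acc=78, pass-E 3, pass-S 78
— OS: 3×3; PE[2][2] trace:
  after 0 — PE[2][2] acc=0, pass-E 0, pass-S 0
  after 1 — PE[2][2] acc=0, pass-E 0, pass-S 0
  after 2 — PE[2][2] acc=0, pass-E 0, pass-S 0
  after 3 — PE[2][2] acc=0, pass-E 0, pass-S 0
  after 4 — PE[2][2] acc=8, pass-E 4, pass-S 2
— RS: 3×3; PE[2][2] trace:
  after 0 — PE[2][2] acc=0, pass-E 0, pass-S 0
  after 1 — PE[2][2] acc=0, pass-E 0, pass-S 0
  after 2 — PE[2][2] acc=0, pass-E 0, pass-S 0
  after 3 — PE[2][2] acc=0, pass-E 0, pass-S 0
  after 4 — PE[2][2] acc=23, pass-E 23, pass-S 2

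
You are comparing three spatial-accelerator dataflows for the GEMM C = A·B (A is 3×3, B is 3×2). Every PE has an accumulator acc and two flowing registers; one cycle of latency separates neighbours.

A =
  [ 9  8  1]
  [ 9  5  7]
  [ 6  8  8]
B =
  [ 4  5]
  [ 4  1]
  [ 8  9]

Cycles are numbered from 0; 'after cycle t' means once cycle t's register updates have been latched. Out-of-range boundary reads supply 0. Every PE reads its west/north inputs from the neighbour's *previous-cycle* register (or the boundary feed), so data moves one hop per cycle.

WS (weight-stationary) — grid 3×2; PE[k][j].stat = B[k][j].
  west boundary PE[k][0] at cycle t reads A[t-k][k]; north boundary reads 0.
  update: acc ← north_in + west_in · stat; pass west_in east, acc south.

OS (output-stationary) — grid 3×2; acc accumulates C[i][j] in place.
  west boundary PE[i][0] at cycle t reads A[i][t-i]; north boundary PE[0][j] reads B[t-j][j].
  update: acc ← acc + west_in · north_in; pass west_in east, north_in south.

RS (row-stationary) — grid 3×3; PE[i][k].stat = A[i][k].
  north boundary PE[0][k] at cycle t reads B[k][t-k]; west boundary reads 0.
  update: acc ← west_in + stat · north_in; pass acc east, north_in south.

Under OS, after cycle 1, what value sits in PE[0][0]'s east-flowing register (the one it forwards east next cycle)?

register = 8

OS (3×2). Following PE[0][0] plus its west/north inputs:
  step 0 · PE0,0: acc=36; fwd→9 fwd↓4
  step 1 · PE0,0: acc=68; fwd→8 fwd↓4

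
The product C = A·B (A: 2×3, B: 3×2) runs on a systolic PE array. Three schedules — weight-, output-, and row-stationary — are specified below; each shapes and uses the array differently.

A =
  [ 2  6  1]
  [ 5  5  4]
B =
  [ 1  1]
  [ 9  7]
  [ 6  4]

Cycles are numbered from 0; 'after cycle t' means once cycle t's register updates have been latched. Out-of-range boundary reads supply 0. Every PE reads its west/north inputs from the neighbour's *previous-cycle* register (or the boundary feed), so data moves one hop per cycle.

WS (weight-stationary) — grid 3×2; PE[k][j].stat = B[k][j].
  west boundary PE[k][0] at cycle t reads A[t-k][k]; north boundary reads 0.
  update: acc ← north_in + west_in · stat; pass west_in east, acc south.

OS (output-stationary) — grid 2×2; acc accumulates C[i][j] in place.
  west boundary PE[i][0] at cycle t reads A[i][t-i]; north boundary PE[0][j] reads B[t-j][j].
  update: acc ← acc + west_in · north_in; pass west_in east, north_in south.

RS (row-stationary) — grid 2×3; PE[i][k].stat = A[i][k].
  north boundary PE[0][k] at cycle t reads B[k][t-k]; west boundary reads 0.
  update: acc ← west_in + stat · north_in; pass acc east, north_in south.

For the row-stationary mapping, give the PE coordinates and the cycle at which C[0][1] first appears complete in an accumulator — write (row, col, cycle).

(row, col, cycle) = (0, 2, 3)

RS: C[0][1] accumulates in PE[0][2]:
  c0 r0c2: 0 / 0 / 0
  c1 r0c2: 0 / 0 / 0
  c2 r0c2: 62 / 62 / 6
  c3 r0c2: 48 / 48 / 4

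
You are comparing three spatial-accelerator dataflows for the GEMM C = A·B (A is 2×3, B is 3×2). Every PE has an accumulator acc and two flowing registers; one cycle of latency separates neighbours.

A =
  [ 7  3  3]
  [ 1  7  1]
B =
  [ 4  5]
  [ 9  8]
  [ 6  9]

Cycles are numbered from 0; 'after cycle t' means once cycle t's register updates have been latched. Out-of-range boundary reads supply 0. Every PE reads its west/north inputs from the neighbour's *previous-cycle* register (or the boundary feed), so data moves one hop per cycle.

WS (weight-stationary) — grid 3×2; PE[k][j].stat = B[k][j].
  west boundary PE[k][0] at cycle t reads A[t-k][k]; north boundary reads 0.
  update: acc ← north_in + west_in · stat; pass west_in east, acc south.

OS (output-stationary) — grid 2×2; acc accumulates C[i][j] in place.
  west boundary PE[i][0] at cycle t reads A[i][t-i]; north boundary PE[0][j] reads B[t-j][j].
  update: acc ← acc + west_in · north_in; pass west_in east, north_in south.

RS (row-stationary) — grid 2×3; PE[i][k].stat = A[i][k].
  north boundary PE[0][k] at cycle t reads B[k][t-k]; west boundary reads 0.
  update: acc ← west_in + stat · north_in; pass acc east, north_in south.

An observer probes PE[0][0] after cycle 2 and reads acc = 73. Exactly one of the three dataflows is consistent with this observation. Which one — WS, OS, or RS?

dataflow = OS

Under WS (3×2), PE[0][0]:
  @0  [0,0]  acc 28  |  →7  ↓28
  @1  [0,0]  acc 4  |  →1  ↓4
  @2  [0,0]  acc 0  |  →0  ↓0
Under OS (2×2), PE[0][0]:
  @0  [0,0]  acc 28  |  →7  ↓4
  @1  [0,0]  acc 55  |  →3  ↓9
  @2  [0,0]  acc 73  |  →3  ↓6
Under RS (2×3), PE[0][0]:
  @0  [0,0]  acc 28  |  →28  ↓4
  @1  [0,0]  acc 35  |  →35  ↓5
  @2  [0,0]  acc 0  |  →0  ↓0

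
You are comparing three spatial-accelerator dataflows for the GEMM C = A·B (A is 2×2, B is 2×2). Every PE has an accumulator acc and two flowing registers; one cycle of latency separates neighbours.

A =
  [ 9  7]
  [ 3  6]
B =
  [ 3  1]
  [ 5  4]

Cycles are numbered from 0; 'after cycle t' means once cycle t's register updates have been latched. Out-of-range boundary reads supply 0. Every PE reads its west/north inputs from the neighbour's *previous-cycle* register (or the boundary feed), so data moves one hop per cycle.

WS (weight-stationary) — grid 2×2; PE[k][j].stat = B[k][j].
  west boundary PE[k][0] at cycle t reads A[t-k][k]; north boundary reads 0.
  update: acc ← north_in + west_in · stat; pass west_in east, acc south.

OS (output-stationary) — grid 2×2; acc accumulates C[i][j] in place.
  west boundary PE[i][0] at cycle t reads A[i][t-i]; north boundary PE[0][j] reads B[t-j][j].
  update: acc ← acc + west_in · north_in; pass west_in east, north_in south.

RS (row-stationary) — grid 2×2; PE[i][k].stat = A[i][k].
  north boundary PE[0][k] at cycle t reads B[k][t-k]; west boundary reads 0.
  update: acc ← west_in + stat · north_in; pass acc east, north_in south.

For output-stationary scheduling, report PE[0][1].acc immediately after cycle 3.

OS (2×2). Following PE[0][1] plus its west/north inputs:
  @0  [0,0]  acc 27  |  →9  ↓3
  @0  [0,1]  acc 0  |  →0  ↓0
  @1  [0,0]  acc 62  |  →7  ↓5
  @1  [0,1]  acc 9  |  →9  ↓1
  @2  [0,0]  acc 62  |  →0  ↓0
  @2  [0,1]  acc 37  |  →7  ↓4
  @3  [0,0]  acc 62  |  →0  ↓0
  @3  [0,1]  acc 37  |  →0  ↓0

PE[0][1].acc = 37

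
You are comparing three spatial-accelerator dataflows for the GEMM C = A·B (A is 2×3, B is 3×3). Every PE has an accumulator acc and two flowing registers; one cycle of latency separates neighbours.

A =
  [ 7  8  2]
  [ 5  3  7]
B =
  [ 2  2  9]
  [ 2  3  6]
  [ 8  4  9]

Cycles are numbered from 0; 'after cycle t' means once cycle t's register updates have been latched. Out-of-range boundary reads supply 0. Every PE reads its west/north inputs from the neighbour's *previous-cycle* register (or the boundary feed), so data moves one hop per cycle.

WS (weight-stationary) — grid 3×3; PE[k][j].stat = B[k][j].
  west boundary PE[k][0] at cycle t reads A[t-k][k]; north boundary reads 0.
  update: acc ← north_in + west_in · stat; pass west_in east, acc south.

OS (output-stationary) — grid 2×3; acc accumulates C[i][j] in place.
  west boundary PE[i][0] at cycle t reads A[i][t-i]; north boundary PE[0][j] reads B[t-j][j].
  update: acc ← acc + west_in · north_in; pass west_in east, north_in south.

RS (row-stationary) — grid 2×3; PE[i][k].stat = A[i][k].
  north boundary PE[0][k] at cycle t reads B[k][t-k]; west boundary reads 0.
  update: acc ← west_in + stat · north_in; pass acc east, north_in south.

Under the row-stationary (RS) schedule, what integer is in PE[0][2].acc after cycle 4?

PE[0][2].acc = 129

RS on a 2×3 grid — tracing PE[0][2] and its feeders:
  cycle 0: PE[0][1] → acc 0, east 0, south 0
  cycle 0: PE[0][2] → acc 0, east 0, south 0
  cycle 1: PE[0][1] → acc 30, east 30, south 2
  cycle 1: PE[0][2] → acc 0, east 0, south 0
  cycle 2: PE[0][1] → acc 38, east 38, south 3
  cycle 2: PE[0][2] → acc 46, east 46, south 8
  cycle 3: PE[0][1] → acc 111, east 111, south 6
  cycle 3: PE[0][2] → acc 46, east 46, south 4
  cycle 4: PE[0][1] → acc 0, east 0, south 0
  cycle 4: PE[0][2] → acc 129, east 129, south 9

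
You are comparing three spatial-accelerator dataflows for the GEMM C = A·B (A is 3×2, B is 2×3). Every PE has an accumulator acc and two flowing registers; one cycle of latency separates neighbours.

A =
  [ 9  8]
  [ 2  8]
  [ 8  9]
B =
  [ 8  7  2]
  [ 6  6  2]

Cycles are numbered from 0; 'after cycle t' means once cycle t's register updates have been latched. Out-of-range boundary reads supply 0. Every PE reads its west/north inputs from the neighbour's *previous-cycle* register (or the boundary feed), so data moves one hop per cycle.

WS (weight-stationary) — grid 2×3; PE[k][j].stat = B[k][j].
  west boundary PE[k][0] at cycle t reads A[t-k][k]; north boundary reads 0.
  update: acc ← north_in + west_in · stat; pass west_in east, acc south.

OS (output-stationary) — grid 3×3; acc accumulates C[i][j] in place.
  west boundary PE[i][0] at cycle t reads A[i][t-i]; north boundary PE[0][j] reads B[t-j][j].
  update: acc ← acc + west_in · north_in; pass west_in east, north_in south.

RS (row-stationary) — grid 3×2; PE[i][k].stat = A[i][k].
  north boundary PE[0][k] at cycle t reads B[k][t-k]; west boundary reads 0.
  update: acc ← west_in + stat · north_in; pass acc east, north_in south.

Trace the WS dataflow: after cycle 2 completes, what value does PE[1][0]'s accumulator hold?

PE[1][0].acc = 64

WS 2×3: PE[1][0] cycle-by-cycle (with neighbour feeds):
  @0  [0,0]  acc 72  |  →9  ↓72
  @0  [1,0]  acc 0  |  →0  ↓0
  @1  [0,0]  acc 16  |  →2  ↓16
  @1  [1,0]  acc 120  |  →8  ↓120
  @2  [0,0]  acc 64  |  →8  ↓64
  @2  [1,0]  acc 64  |  →8  ↓64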